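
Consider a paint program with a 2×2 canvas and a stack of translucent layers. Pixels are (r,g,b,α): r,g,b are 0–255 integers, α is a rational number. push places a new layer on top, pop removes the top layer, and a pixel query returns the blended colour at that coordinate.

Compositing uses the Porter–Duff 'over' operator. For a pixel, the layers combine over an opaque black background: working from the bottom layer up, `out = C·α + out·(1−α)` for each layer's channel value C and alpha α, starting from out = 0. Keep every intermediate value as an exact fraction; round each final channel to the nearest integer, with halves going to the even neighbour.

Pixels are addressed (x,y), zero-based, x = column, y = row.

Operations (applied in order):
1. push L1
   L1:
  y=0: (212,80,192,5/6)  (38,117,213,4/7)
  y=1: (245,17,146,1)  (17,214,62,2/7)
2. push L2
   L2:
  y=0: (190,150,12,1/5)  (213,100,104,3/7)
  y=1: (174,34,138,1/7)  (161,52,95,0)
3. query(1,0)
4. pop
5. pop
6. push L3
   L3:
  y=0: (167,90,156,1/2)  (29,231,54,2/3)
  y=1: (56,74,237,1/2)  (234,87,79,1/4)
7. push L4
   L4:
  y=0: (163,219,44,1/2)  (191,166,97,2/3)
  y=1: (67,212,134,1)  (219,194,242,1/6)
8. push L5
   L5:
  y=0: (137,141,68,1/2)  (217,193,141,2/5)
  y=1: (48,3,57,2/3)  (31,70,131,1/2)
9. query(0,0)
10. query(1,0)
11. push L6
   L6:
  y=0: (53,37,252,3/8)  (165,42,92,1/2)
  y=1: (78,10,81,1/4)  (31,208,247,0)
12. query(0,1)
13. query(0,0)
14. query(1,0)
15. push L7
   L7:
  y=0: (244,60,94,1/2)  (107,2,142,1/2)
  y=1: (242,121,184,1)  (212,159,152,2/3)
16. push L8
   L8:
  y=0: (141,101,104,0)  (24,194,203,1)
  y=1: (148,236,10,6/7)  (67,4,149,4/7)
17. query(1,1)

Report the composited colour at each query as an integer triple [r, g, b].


query (1,0) [L1,L2] — begin 0,0,0
+L1 (α=4/7) → [152/7, 468/7, 852/7]
+L2 (α=3/7) → [5081/49, 3972/49, 5592/49]
→ [104, 81, 114]

at x=0,y=0 over L3,L4,L5:
L3 α=1/2: [167/2, 45, 78]
L4 α=1/2: [493/4, 132, 61]
L5 α=1/2: [1041/8, 273/2, 129/2]
= [130, 136, 64]

at x=1,y=0 over L3,L4,L5:
L3 α=2/3: [58/3, 154, 36]
L4 α=2/3: [1204/9, 162, 230/3]
L5 α=2/5: [2506/15, 872/5, 512/5]
= [167, 174, 102]

query (0,1) [L3,L4,L5,L6] — begin 0,0,0
after L3 α=1/2: [28, 37, 237/2]
after L4 α=1: [67, 212, 134]
after L5 α=2/3: [163/3, 218/3, 248/3]
after L6 α=1/4: [241/4, 57, 329/4]
rounded: [60, 57, 82]

at x=0,y=0 over L3,L4,L5,L6:
after L3 α=1/2: [167/2, 45, 78]
after L4 α=1/2: [493/4, 132, 61]
after L5 α=1/2: [1041/8, 273/2, 129/2]
after L6 α=3/8: [6477/64, 1587/16, 2157/16]
= [101, 99, 135]

at x=1,y=0 over L3,L4,L5,L6:
after L3 α=2/3: [58/3, 154, 36]
after L4 α=2/3: [1204/9, 162, 230/3]
after L5 α=2/5: [2506/15, 872/5, 512/5]
after L6 α=1/2: [4981/30, 541/5, 486/5]
→ [166, 108, 97]

query (1,1) [L3,L4,L5,L6,L7,L8] — begin 0,0,0
+L3 (α=1/4) → [117/2, 87/4, 79/4]
+L4 (α=1/6) → [341/4, 1211/24, 1363/24]
+L5 (α=1/2) → [465/8, 2891/48, 4507/48]
+L6 (α=0) → [465/8, 2891/48, 4507/48]
+L7 (α=2/3) → [3857/24, 18155/144, 19099/144]
+L8 (α=4/7) → [6001/56, 18923/336, 47707/336]
rounded: [107, 56, 142]


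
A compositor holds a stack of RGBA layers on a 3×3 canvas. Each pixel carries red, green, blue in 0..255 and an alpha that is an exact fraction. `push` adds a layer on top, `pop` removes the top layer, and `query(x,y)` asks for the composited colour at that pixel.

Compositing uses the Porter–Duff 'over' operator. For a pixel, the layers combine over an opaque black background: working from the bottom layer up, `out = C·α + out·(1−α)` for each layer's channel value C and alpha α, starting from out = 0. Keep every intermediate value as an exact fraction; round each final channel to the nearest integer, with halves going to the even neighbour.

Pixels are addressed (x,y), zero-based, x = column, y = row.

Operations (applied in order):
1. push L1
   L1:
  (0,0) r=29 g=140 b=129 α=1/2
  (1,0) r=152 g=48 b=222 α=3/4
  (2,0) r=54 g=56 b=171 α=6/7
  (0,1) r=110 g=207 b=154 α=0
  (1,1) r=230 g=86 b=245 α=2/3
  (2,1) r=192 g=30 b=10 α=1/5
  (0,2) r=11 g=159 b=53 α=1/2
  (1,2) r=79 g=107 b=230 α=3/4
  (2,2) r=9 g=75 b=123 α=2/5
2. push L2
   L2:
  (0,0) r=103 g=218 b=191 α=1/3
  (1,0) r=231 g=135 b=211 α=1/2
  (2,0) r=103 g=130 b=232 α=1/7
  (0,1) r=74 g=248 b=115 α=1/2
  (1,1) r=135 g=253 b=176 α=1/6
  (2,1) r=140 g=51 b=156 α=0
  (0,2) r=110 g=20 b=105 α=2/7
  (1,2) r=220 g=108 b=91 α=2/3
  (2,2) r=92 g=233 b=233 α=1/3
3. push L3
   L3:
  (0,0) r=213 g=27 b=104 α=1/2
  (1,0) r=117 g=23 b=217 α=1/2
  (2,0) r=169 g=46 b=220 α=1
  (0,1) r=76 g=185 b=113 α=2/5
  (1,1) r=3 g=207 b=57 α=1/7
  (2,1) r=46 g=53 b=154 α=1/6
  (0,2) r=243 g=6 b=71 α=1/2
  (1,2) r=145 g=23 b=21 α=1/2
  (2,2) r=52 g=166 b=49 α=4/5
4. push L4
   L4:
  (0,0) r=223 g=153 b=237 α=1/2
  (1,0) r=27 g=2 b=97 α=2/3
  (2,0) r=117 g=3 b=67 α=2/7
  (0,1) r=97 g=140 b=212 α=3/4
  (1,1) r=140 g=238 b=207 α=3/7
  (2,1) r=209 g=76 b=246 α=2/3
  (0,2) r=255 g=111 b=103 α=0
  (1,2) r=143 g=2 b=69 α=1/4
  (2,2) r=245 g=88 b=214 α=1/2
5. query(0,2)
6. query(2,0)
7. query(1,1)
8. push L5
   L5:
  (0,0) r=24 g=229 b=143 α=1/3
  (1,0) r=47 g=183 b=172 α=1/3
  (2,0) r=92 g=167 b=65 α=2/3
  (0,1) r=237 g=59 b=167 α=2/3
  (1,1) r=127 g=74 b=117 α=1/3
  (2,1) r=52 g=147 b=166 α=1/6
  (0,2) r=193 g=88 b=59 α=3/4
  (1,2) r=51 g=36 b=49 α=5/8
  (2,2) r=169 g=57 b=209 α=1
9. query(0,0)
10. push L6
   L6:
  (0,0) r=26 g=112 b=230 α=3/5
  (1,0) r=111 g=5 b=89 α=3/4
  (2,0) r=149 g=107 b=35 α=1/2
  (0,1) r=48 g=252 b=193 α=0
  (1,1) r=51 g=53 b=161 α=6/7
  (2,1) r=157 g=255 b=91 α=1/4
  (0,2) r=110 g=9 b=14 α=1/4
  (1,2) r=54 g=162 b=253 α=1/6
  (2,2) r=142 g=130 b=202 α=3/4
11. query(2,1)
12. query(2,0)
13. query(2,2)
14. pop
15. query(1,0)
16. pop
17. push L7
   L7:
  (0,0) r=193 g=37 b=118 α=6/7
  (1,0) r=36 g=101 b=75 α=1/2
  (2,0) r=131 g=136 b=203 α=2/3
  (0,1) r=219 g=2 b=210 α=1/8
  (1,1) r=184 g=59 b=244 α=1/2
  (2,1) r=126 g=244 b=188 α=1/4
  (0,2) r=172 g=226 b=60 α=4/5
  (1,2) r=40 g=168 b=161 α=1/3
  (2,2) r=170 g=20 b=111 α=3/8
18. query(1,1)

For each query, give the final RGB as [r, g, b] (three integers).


query (0,2) [L1,L2,L3,L4] — begin 0,0,0
+L1 (α=1/2) → [11/2, 159/2, 53/2]
+L2 (α=2/7) → [495/14, 125/2, 685/14]
+L3 (α=1/2) → [3897/28, 137/4, 1679/28]
+L4 (α=0) → [3897/28, 137/4, 1679/28]
→ [139, 34, 60]

(2,0) stack=L1,L2,L3,L4; from [0,0,0]:
+L1 (α=6/7) → [324/7, 48, 1026/7]
+L2 (α=1/7) → [2665/49, 418/7, 7780/49]
+L3 (α=1) → [169, 46, 220]
+L4 (α=2/7) → [1079/7, 236/7, 1234/7]
= [154, 34, 176]

(1,1) stack=L1,L2,L3,L4; from [0,0,0]:
after L1 α=2/3: [460/3, 172/3, 490/3]
after L2 α=1/6: [2705/18, 1619/18, 1489/9]
after L3 α=1/7: [2714/21, 320/3, 3149/21]
after L4 α=3/7: [19676/147, 3422/21, 25637/147]
rounded: [134, 163, 174]

at x=0,y=0 over L1,L2,L3,L4,L5:
after L1 α=1/2: [29/2, 70, 129/2]
after L2 α=1/3: [44, 358/3, 320/3]
after L3 α=1/2: [257/2, 439/6, 316/3]
after L4 α=1/2: [703/4, 1357/12, 1027/6]
after L5 α=1/3: [751/6, 2731/18, 1456/9]
= [125, 152, 162]

query (2,1) [L1,L2,L3,L4,L5,L6] — begin 0,0,0
L1 α=1/5: [192/5, 6, 2]
L2 α=0: [192/5, 6, 2]
L3 α=1/6: [119/3, 83/6, 82/3]
L4 α=2/3: [1373/9, 995/18, 1558/9]
L5 α=1/6: [7333/54, 7621/108, 4642/27]
L6 α=1/4: [10159/72, 16801/144, 5461/36]
→ [141, 117, 152]

(2,0) stack=L1,L2,L3,L4,L5,L6; from [0,0,0]:
after L1 α=6/7: [324/7, 48, 1026/7]
after L2 α=1/7: [2665/49, 418/7, 7780/49]
after L3 α=1: [169, 46, 220]
after L4 α=2/7: [1079/7, 236/7, 1234/7]
after L5 α=2/3: [789/7, 858/7, 2144/21]
after L6 α=1/2: [916/7, 1607/14, 2879/42]
rounded: [131, 115, 69]

at x=2,y=2 over L1,L2,L3,L4,L5,L6:
+L1 (α=2/5) → [18/5, 30, 246/5]
+L2 (α=1/3) → [496/15, 293/3, 1657/15]
+L3 (α=4/5) → [3616/75, 457/3, 4597/75]
+L4 (α=1/2) → [21991/150, 721/6, 20647/150]
+L5 (α=1) → [169, 57, 209]
+L6 (α=3/4) → [595/4, 447/4, 815/4]
= [149, 112, 204]

query (1,0) [L1,L2,L3,L4,L5] — begin 0,0,0
+L1 (α=3/4) → [114, 36, 333/2]
+L2 (α=1/2) → [345/2, 171/2, 755/4]
+L3 (α=1/2) → [579/4, 217/4, 1623/8]
+L4 (α=2/3) → [265/4, 233/12, 3175/24]
+L5 (α=1/3) → [359/6, 1331/18, 5239/36]
→ [60, 74, 146]

(1,1) stack=L1,L2,L3,L4,L7; from [0,0,0]:
+L1 (α=2/3) → [460/3, 172/3, 490/3]
+L2 (α=1/6) → [2705/18, 1619/18, 1489/9]
+L3 (α=1/7) → [2714/21, 320/3, 3149/21]
+L4 (α=3/7) → [19676/147, 3422/21, 25637/147]
+L7 (α=1/2) → [23362/147, 4661/42, 61505/294]
rounded: [159, 111, 209]


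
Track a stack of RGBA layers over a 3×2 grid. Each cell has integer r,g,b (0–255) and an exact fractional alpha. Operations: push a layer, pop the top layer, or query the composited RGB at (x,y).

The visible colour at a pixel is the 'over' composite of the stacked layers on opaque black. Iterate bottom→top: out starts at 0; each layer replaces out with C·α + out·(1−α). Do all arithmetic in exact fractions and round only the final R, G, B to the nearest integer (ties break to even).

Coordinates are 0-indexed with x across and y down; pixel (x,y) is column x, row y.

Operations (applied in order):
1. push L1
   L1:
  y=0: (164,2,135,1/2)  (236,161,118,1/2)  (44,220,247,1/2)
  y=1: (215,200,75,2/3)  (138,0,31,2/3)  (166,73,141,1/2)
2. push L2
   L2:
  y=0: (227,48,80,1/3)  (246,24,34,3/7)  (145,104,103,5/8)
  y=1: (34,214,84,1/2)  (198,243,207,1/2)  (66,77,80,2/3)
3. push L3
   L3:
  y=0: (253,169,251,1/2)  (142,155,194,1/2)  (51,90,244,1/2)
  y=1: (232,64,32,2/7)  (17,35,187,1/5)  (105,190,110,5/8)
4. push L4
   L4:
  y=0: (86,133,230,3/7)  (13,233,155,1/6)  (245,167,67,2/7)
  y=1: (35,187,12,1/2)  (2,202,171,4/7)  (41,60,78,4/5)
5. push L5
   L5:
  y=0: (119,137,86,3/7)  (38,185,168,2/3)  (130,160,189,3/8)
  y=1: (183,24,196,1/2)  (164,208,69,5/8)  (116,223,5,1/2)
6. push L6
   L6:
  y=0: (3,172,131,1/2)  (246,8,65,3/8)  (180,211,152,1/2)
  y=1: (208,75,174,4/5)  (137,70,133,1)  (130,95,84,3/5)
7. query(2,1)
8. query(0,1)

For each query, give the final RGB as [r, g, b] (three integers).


query (2,1) [L1,L2,L3,L4,L5,L6] — begin 0,0,0
+L1 (α=1/2) → [83, 73/2, 141/2]
+L2 (α=2/3) → [215/3, 127/2, 461/6]
+L3 (α=5/8) → [185/2, 2281/16, 1561/16]
+L4 (α=4/5) → [513/10, 6121/80, 6553/80]
+L5 (α=1/2) → [1673/20, 23961/160, 6953/160]
+L6 (α=3/5) → [5573/50, 46761/400, 27113/400]
rounded: [111, 117, 68]

at x=0,y=1 over L1,L2,L3,L4,L5,L6:
+L1 (α=2/3) → [430/3, 400/3, 50]
+L2 (α=1/2) → [266/3, 521/3, 67]
+L3 (α=2/7) → [2722/21, 427/3, 57]
+L4 (α=1/2) → [3457/42, 494/3, 69/2]
+L5 (α=1/2) → [11143/84, 283/3, 461/4]
+L6 (α=4/5) → [81031/420, 1183/15, 649/4]
= [193, 79, 162]


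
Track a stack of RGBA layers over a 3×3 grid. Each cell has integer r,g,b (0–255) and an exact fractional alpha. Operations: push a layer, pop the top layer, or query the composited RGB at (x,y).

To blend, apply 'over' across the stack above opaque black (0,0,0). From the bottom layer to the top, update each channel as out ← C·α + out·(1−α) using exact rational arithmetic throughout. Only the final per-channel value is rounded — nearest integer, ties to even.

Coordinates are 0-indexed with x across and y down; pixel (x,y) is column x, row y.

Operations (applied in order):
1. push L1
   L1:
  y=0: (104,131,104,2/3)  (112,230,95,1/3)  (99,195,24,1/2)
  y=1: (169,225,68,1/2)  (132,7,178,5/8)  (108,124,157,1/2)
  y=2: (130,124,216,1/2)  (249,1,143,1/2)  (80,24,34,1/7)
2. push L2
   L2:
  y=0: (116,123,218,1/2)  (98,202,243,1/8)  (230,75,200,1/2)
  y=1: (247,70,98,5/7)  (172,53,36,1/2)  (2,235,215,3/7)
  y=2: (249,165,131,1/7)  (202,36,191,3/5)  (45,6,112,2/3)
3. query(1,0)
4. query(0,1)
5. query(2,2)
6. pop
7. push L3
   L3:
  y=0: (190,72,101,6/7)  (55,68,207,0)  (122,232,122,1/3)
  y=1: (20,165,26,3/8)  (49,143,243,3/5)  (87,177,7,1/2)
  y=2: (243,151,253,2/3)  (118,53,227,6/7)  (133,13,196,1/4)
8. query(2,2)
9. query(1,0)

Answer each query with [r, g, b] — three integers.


query (1,0) [L1,L2] — begin 0,0,0
+L1 (α=1/3) → [112/3, 230/3, 95/3]
+L2 (α=1/8) → [539/12, 277/3, 697/12]
→ [45, 92, 58]

(0,1) stack=L1,L2; from [0,0,0]:
L1 α=1/2: [169/2, 225/2, 34]
L2 α=5/7: [1404/7, 575/7, 558/7]
= [201, 82, 80]

(2,2) stack=L1,L2; from [0,0,0]:
+L1 (α=1/7) → [80/7, 24/7, 34/7]
+L2 (α=2/3) → [710/21, 36/7, 534/7]
→ [34, 5, 76]

at x=2,y=2 over L1,L3:
L1 α=1/7: [80/7, 24/7, 34/7]
L3 α=1/4: [1171/28, 163/28, 737/14]
rounded: [42, 6, 53]

(1,0) stack=L1,L3; from [0,0,0]:
after L1 α=1/3: [112/3, 230/3, 95/3]
after L3 α=0: [112/3, 230/3, 95/3]
rounded: [37, 77, 32]


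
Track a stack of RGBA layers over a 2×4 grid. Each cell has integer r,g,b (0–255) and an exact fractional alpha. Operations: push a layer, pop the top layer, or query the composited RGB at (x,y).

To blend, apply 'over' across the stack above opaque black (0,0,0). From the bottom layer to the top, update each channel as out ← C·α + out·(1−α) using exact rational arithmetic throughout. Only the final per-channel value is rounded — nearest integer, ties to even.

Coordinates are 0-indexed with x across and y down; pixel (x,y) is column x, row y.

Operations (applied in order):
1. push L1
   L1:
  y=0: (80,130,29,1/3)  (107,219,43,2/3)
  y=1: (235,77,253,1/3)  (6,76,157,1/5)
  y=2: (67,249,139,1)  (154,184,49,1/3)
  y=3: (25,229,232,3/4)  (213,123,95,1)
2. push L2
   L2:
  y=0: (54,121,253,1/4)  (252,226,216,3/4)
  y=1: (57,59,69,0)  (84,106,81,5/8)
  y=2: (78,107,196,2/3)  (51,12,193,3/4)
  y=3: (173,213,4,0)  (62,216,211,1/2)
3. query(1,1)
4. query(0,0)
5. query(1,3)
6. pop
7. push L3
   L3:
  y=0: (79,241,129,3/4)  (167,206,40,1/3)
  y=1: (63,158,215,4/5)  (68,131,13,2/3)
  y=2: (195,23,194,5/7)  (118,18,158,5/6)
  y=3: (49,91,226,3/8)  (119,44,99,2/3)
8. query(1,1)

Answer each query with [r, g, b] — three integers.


at x=1,y=1 over L1,L2:
+L1 (α=1/5) → [6/5, 76/5, 157/5]
+L2 (α=5/8) → [1059/20, 1439/20, 312/5]
rounded: [53, 72, 62]

query (0,0) [L1,L2] — begin 0,0,0
L1 α=1/3: [80/3, 130/3, 29/3]
L2 α=1/4: [67/2, 251/4, 141/2]
= [34, 63, 70]

at x=1,y=3 over L1,L2:
L1 α=1: [213, 123, 95]
L2 α=1/2: [275/2, 339/2, 153]
rounded: [138, 170, 153]

at x=1,y=1 over L1,L3:
L1 α=1/5: [6/5, 76/5, 157/5]
L3 α=2/3: [686/15, 462/5, 287/15]
rounded: [46, 92, 19]


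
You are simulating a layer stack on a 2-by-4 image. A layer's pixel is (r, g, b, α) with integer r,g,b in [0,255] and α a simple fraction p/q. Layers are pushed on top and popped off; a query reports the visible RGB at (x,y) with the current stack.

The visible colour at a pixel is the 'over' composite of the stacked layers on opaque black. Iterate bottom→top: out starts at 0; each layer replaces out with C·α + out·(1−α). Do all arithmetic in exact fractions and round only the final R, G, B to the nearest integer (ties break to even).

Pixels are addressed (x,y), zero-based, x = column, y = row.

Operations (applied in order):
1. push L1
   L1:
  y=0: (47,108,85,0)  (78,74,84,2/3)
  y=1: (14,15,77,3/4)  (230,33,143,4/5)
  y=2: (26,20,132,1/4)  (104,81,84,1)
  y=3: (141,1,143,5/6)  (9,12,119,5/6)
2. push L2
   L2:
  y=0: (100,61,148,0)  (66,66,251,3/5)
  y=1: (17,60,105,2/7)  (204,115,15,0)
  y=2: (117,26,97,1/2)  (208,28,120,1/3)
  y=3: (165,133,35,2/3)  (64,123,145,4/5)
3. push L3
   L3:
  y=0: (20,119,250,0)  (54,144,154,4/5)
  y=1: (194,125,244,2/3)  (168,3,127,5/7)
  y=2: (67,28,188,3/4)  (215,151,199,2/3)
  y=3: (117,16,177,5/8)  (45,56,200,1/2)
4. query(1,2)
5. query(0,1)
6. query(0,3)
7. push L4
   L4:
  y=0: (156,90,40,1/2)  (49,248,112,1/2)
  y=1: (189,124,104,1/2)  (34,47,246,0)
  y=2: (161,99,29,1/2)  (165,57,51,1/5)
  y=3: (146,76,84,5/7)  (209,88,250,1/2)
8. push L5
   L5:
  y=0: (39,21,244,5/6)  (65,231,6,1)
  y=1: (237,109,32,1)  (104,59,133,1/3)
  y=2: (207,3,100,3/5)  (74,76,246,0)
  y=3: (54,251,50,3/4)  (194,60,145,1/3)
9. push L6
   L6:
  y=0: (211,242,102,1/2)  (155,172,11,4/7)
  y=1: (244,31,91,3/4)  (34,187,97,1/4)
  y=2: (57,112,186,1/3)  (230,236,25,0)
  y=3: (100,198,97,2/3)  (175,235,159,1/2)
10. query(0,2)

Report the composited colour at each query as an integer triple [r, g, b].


query (1,2) [L1,L2,L3] — begin 0,0,0
+L1 (α=1) → [104, 81, 84]
+L2 (α=1/3) → [416/3, 190/3, 96]
+L3 (α=2/3) → [1706/9, 1096/9, 494/3]
= [190, 122, 165]

(0,1) stack=L1,L2,L3; from [0,0,0]:
L1 α=3/4: [21/2, 45/4, 231/4]
L2 α=2/7: [173/14, 705/28, 285/4]
L3 α=2/3: [5605/42, 7705/84, 2237/12]
rounded: [133, 92, 186]

query (0,3) [L1,L2,L3] — begin 0,0,0
after L1 α=5/6: [235/2, 5/6, 715/6]
after L2 α=2/3: [895/6, 1601/18, 1135/18]
after L3 α=5/8: [2065/16, 2081/48, 6445/48]
= [129, 43, 134]

at x=0,y=2 over L1,L2,L3,L4,L5,L6:
L1 α=1/4: [13/2, 5, 33]
L2 α=1/2: [247/4, 31/2, 65]
L3 α=3/4: [1051/16, 199/8, 629/4]
L4 α=1/2: [3627/32, 991/16, 745/8]
L5 α=3/5: [13563/80, 1063/40, 389/4]
L6 α=1/3: [5281/40, 1101/20, 761/6]
→ [132, 55, 127]


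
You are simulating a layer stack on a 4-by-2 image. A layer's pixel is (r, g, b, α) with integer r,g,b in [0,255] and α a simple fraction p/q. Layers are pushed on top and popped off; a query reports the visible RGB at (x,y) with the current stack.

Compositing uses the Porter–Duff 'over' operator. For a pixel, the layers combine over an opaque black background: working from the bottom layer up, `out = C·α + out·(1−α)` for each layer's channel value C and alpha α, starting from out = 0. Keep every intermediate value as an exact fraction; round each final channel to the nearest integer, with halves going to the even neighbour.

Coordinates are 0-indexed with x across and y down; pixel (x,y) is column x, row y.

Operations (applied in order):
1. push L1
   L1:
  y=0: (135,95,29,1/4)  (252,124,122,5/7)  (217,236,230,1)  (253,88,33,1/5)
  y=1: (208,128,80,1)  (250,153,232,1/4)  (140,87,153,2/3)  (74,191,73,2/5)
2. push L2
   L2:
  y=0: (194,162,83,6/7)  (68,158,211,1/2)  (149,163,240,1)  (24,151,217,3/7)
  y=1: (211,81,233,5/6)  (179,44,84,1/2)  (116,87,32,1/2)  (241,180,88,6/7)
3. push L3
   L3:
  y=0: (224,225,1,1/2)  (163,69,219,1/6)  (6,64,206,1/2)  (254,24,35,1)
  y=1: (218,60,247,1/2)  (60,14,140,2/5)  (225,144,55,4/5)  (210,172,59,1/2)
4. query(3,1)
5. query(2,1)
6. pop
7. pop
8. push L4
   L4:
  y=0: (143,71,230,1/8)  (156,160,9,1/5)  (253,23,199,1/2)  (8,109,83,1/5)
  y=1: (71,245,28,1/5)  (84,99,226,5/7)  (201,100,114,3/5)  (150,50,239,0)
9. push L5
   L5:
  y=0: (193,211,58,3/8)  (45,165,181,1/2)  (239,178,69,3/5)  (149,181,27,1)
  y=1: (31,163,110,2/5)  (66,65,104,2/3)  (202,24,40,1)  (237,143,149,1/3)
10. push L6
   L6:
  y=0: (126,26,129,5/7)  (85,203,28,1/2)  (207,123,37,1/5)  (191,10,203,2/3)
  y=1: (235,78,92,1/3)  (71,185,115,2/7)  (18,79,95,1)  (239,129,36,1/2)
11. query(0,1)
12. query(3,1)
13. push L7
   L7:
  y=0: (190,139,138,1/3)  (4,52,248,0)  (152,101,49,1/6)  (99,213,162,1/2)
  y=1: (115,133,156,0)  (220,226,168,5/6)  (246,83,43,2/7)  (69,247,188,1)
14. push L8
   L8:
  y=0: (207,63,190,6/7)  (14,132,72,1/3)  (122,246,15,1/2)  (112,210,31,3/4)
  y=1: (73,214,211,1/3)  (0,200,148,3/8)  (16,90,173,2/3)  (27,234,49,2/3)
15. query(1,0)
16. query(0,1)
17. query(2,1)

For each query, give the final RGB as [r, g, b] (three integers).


query (3,1) [L1,L2,L3] — begin 0,0,0
+L1 (α=2/5) → [148/5, 382/5, 146/5]
+L2 (α=6/7) → [1054/5, 826/5, 398/5]
+L3 (α=1/2) → [1052/5, 843/5, 693/10]
→ [210, 169, 69]

(2,1) stack=L1,L2,L3; from [0,0,0]:
after L1 α=2/3: [280/3, 58, 102]
after L2 α=1/2: [314/3, 145/2, 67]
after L3 α=4/5: [3014/15, 1297/10, 287/5]
rounded: [201, 130, 57]

(0,1) stack=L1,L4,L5,L6; from [0,0,0]:
L1 α=1: [208, 128, 80]
L4 α=1/5: [903/5, 757/5, 348/5]
L5 α=2/5: [3019/25, 3901/25, 2144/25]
L6 α=1/3: [3971/25, 9752/75, 2196/25]
→ [159, 130, 88]

at x=3,y=1 over L1,L4,L5,L6:
+L1 (α=2/5) → [148/5, 382/5, 146/5]
+L4 (α=0) → [148/5, 382/5, 146/5]
+L5 (α=1/3) → [1481/15, 493/5, 1037/15]
+L6 (α=1/2) → [2533/15, 569/5, 1577/30]
rounded: [169, 114, 53]

(1,0) stack=L1,L4,L5,L6,L7,L8; from [0,0,0]:
after L1 α=5/7: [180, 620/7, 610/7]
after L4 α=1/5: [876/5, 720/7, 2503/35]
after L5 α=1/2: [1101/10, 1875/14, 4419/35]
after L6 α=1/2: [1951/20, 4717/28, 5399/70]
after L7 α=0: [1951/20, 4717/28, 5399/70]
after L8 α=1/3: [697/10, 6565/42, 7919/105]
→ [70, 156, 75]

at x=0,y=1 over L1,L4,L5,L6,L7,L8:
after L1 α=1: [208, 128, 80]
after L4 α=1/5: [903/5, 757/5, 348/5]
after L5 α=2/5: [3019/25, 3901/25, 2144/25]
after L6 α=1/3: [3971/25, 9752/75, 2196/25]
after L7 α=0: [3971/25, 9752/75, 2196/25]
after L8 α=1/3: [9767/75, 35554/225, 9667/75]
= [130, 158, 129]

(2,1) stack=L1,L4,L5,L6,L7,L8; from [0,0,0]:
+L1 (α=2/3) → [280/3, 58, 102]
+L4 (α=3/5) → [2369/15, 416/5, 546/5]
+L5 (α=1) → [202, 24, 40]
+L6 (α=1) → [18, 79, 95]
+L7 (α=2/7) → [582/7, 561/7, 561/7]
+L8 (α=2/3) → [806/21, 607/7, 2983/21]
→ [38, 87, 142]


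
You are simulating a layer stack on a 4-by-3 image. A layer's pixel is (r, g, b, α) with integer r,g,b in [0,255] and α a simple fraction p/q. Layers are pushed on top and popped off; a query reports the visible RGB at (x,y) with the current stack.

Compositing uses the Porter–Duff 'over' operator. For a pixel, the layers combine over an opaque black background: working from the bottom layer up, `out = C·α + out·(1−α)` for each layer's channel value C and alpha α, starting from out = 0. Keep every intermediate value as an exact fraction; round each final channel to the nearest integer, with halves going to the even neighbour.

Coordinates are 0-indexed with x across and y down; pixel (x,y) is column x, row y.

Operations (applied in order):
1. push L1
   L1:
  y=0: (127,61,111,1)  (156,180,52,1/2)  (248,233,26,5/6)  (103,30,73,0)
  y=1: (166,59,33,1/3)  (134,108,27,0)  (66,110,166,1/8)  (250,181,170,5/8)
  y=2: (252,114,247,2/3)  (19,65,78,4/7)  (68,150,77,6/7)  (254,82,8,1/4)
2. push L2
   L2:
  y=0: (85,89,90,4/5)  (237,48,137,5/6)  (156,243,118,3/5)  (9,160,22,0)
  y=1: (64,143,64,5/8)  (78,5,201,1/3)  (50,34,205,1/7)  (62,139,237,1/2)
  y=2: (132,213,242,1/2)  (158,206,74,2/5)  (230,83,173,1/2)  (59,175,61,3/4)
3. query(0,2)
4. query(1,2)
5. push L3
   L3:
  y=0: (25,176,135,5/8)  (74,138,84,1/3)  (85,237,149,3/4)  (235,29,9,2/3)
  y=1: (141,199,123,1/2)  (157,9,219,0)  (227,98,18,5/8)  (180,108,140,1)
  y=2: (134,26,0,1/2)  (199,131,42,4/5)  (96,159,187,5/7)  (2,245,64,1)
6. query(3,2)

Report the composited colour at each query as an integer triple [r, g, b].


query (0,2) [L1,L2] — begin 0,0,0
L1 α=2/3: [168, 76, 494/3]
L2 α=1/2: [150, 289/2, 610/3]
→ [150, 144, 203]

query (1,2) [L1,L2] — begin 0,0,0
L1 α=4/7: [76/7, 260/7, 312/7]
L2 α=2/5: [488/7, 3664/35, 1972/35]
rounded: [70, 105, 56]

(3,2) stack=L1,L2,L3; from [0,0,0]:
L1 α=1/4: [127/2, 41/2, 2]
L2 α=3/4: [481/8, 1091/8, 185/4]
L3 α=1: [2, 245, 64]
→ [2, 245, 64]


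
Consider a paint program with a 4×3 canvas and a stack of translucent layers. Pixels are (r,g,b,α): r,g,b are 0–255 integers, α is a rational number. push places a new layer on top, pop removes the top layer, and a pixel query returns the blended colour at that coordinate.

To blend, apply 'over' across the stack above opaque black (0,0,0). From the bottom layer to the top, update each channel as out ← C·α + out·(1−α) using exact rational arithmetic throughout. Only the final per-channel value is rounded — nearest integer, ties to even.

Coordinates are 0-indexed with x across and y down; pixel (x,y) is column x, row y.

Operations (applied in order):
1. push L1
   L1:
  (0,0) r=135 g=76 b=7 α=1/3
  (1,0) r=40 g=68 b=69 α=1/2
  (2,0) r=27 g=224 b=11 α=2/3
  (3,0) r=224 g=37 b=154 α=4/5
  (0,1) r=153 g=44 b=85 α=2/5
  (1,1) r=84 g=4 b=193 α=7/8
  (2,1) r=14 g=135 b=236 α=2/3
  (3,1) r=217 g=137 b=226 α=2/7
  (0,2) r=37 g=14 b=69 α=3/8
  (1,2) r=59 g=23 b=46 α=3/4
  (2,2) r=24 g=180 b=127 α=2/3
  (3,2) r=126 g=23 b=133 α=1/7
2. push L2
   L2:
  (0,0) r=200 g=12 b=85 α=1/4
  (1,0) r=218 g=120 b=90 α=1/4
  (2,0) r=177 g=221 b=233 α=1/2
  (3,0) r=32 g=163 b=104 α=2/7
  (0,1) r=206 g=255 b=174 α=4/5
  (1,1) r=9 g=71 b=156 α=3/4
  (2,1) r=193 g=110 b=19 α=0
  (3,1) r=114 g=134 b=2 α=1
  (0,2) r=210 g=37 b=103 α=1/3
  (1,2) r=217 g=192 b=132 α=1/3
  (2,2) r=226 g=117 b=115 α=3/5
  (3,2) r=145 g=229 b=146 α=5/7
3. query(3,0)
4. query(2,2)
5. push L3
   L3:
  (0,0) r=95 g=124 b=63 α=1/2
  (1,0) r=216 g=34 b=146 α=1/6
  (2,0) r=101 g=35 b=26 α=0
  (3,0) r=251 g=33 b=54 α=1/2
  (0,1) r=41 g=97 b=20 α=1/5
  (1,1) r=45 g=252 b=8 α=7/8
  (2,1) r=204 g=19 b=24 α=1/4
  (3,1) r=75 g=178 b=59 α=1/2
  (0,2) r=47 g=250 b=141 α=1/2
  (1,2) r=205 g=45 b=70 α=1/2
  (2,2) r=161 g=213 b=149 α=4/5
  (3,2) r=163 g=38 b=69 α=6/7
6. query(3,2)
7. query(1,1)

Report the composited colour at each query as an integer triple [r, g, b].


(3,0) stack=L1,L2; from [0,0,0]:
L1 α=4/5: [896/5, 148/5, 616/5]
L2 α=2/7: [960/7, 474/7, 824/7]
→ [137, 68, 118]

at x=2,y=2 over L1,L2:
+L1 (α=2/3) → [16, 120, 254/3]
+L2 (α=3/5) → [142, 591/5, 1543/15]
= [142, 118, 103]

(3,2) stack=L1,L2,L3; from [0,0,0]:
+L1 (α=1/7) → [18, 23/7, 19]
+L2 (α=5/7) → [761/7, 8061/49, 768/7]
+L3 (α=6/7) → [7607/49, 19233/343, 3666/49]
→ [155, 56, 75]

(1,1) stack=L1,L2,L3; from [0,0,0]:
L1 α=7/8: [147/2, 7/2, 1351/8]
L2 α=3/4: [201/8, 433/8, 5095/32]
L3 α=7/8: [2721/64, 14545/64, 6887/256]
→ [43, 227, 27]


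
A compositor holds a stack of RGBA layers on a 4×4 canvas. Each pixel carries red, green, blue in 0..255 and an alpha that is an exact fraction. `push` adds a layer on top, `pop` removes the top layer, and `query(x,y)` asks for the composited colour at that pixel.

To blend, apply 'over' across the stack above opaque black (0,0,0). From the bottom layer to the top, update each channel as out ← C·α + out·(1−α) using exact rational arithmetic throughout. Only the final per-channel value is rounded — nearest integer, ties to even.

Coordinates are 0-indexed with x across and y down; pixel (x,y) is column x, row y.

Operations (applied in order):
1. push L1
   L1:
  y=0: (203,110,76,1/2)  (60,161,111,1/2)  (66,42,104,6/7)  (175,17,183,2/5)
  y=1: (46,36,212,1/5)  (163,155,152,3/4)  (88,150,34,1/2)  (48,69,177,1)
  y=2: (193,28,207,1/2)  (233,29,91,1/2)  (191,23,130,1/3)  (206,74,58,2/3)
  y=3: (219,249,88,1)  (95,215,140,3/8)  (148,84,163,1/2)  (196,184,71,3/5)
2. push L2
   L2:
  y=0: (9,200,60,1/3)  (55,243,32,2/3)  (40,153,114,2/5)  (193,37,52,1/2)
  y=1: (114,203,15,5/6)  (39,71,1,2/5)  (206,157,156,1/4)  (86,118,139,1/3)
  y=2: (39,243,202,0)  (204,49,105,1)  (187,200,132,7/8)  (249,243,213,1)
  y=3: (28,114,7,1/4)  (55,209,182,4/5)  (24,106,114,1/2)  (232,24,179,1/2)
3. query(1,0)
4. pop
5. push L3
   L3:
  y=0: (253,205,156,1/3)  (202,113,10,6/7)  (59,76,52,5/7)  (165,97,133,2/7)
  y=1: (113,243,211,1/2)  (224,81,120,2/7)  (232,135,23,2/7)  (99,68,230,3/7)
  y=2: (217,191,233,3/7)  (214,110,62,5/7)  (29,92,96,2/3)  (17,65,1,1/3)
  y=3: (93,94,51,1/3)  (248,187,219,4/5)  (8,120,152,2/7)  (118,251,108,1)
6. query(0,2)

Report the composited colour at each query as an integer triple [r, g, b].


at x=1,y=0 over L1,L2:
L1 α=1/2: [30, 161/2, 111/2]
L2 α=2/3: [140/3, 1133/6, 239/6]
→ [47, 189, 40]

(0,2) stack=L1,L3; from [0,0,0]:
after L1 α=1/2: [193/2, 14, 207/2]
after L3 α=3/7: [1037/7, 629/7, 159]
= [148, 90, 159]


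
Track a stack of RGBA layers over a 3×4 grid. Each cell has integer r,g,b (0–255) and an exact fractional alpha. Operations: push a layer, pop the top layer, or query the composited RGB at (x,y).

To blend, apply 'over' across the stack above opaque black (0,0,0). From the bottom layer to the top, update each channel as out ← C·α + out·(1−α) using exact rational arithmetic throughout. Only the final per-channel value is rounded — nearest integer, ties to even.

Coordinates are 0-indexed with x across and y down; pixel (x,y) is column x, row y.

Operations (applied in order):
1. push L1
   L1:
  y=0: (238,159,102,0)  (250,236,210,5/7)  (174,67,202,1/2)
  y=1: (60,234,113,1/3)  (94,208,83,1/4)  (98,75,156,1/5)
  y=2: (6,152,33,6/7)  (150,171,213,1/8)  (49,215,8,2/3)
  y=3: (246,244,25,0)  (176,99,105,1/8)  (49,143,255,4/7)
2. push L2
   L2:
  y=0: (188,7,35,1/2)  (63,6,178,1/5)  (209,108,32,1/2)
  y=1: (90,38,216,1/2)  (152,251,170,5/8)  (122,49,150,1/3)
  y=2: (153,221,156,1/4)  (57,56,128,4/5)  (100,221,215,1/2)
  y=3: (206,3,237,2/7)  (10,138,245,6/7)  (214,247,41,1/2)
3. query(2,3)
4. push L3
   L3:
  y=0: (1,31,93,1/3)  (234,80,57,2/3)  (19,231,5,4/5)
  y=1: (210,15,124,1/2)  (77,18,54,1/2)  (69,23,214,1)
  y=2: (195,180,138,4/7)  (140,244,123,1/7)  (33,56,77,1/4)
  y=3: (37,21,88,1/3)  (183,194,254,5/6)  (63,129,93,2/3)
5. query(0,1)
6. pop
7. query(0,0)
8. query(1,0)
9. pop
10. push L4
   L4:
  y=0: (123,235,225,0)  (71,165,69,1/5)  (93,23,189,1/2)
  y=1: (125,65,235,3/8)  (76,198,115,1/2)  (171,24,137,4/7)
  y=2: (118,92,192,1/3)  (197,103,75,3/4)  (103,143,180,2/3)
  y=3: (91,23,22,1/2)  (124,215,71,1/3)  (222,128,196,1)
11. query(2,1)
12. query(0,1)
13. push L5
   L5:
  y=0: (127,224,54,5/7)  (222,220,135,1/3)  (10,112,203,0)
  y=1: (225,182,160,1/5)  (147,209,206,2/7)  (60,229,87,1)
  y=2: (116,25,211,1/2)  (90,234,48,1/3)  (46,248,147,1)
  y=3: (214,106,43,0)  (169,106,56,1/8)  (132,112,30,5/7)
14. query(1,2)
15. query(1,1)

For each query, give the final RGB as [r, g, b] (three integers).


(2,3) stack=L1,L2; from [0,0,0]:
L1 α=4/7: [28, 572/7, 1020/7]
L2 α=1/2: [121, 2301/14, 1307/14]
= [121, 164, 93]

(0,1) stack=L1,L2,L3; from [0,0,0]:
+L1 (α=1/3) → [20, 78, 113/3]
+L2 (α=1/2) → [55, 58, 761/6]
+L3 (α=1/2) → [265/2, 73/2, 1505/12]
rounded: [132, 36, 125]

(0,0) stack=L1,L2; from [0,0,0]:
+L1 (α=0) → [0, 0, 0]
+L2 (α=1/2) → [94, 7/2, 35/2]
rounded: [94, 4, 18]

(1,0) stack=L1,L2; from [0,0,0]:
+L1 (α=5/7) → [1250/7, 1180/7, 150]
+L2 (α=1/5) → [5441/35, 4762/35, 778/5]
= [155, 136, 156]

(2,1) stack=L1,L4; from [0,0,0]:
after L1 α=1/5: [98/5, 15, 156/5]
after L4 α=4/7: [3714/35, 141/7, 3208/35]
= [106, 20, 92]

(0,1) stack=L1,L4; from [0,0,0]:
L1 α=1/3: [20, 78, 113/3]
L4 α=3/8: [475/8, 585/8, 335/3]
rounded: [59, 73, 112]

(1,2) stack=L1,L4,L5; from [0,0,0]:
L1 α=1/8: [75/4, 171/8, 213/8]
L4 α=3/4: [2439/16, 2643/32, 2013/32]
L5 α=1/3: [1053/8, 2129/16, 927/16]
= [132, 133, 58]

(1,1) stack=L1,L4,L5; from [0,0,0]:
L1 α=1/4: [47/2, 52, 83/4]
L4 α=1/2: [199/4, 125, 543/8]
L5 α=2/7: [2171/28, 149, 6011/56]
= [78, 149, 107]


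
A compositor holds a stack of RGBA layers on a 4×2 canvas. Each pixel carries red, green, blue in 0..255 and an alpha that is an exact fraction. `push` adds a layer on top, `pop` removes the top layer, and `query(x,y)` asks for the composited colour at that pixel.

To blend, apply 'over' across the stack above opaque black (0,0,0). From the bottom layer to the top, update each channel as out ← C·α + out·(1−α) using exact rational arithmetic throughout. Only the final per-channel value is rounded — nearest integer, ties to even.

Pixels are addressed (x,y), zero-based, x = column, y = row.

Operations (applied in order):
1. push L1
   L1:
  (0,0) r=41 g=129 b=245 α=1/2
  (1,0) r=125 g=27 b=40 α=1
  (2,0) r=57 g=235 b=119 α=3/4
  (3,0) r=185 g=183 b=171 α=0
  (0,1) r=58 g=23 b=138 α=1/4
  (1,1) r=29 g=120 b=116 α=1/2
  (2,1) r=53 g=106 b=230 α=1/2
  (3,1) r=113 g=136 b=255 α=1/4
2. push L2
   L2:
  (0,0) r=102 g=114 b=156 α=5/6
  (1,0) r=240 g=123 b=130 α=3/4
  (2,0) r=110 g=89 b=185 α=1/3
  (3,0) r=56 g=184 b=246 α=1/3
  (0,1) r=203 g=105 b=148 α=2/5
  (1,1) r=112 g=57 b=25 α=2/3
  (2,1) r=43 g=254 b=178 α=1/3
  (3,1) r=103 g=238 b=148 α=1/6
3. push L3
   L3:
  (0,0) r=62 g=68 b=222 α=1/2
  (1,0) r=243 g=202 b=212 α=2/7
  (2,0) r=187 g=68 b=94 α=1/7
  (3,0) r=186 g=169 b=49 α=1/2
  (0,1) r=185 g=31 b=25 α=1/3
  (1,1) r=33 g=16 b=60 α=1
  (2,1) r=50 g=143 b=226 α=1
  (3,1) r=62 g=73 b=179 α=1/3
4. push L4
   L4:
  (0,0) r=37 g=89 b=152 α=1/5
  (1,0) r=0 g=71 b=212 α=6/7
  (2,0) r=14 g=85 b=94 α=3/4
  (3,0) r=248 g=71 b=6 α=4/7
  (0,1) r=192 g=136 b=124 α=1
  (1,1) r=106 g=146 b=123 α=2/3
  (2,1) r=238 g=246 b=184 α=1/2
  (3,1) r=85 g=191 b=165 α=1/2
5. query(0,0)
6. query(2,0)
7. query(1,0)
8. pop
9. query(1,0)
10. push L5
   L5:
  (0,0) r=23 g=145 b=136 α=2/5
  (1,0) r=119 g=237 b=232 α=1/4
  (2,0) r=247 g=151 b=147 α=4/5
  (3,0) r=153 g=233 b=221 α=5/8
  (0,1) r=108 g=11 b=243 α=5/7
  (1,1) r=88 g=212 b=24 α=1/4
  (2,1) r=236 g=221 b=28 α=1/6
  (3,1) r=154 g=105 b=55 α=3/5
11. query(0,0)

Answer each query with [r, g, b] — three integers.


at x=0,y=0 over L1,L2,L3,L4:
L1 α=1/2: [41/2, 129/2, 245/2]
L2 α=5/6: [1061/12, 423/4, 1805/12]
L3 α=1/2: [1805/24, 695/8, 4469/24]
L4 α=1/5: [2027/30, 873/10, 5381/30]
rounded: [68, 87, 179]

query (2,0) [L1,L2,L3,L4] — begin 0,0,0
+L1 (α=3/4) → [171/4, 705/4, 357/4]
+L2 (α=1/3) → [391/6, 883/6, 727/6]
+L3 (α=1/7) → [578/7, 951/7, 821/7]
+L4 (α=3/4) → [218/7, 684/7, 2795/28]
→ [31, 98, 100]

(1,0) stack=L1,L2,L3,L4; from [0,0,0]:
after L1 α=1: [125, 27, 40]
after L2 α=3/4: [845/4, 99, 215/2]
after L3 α=2/7: [6169/28, 899/7, 1923/14]
after L4 α=6/7: [6169/196, 3881/49, 19731/98]
→ [31, 79, 201]

at x=1,y=0 over L1,L2,L3:
after L1 α=1: [125, 27, 40]
after L2 α=3/4: [845/4, 99, 215/2]
after L3 α=2/7: [6169/28, 899/7, 1923/14]
rounded: [220, 128, 137]

at x=0,y=0 over L1,L2,L3,L5:
+L1 (α=1/2) → [41/2, 129/2, 245/2]
+L2 (α=5/6) → [1061/12, 423/4, 1805/12]
+L3 (α=1/2) → [1805/24, 695/8, 4469/24]
+L5 (α=2/5) → [2173/40, 881/8, 1329/8]
rounded: [54, 110, 166]


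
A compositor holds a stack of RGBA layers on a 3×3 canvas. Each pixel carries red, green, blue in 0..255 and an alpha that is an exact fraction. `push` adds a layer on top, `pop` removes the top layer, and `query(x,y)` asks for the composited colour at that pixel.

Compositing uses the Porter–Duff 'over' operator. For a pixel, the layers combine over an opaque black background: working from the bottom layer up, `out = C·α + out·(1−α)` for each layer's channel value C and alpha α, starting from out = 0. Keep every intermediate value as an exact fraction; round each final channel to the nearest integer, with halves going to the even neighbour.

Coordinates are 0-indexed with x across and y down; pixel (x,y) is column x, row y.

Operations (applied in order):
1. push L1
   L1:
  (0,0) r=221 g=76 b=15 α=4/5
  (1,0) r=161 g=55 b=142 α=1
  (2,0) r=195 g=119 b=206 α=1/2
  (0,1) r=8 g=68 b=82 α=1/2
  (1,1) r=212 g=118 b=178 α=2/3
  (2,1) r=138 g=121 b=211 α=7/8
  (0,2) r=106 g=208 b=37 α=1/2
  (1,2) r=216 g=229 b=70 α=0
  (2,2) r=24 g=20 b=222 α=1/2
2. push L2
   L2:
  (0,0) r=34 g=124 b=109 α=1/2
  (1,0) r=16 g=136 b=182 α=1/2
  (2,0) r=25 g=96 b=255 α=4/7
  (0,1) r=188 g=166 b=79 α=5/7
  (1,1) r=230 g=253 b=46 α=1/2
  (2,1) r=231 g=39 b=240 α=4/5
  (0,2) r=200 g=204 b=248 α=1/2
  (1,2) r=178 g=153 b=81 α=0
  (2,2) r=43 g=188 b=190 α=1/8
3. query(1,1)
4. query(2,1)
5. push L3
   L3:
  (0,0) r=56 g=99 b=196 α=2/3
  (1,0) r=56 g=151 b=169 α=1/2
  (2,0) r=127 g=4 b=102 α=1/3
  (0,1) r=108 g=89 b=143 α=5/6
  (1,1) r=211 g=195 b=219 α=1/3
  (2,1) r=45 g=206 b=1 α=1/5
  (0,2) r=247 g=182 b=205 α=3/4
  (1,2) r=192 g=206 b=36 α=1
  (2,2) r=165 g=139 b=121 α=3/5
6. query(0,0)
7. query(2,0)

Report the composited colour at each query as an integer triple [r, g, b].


at x=1,y=1 over L1,L2:
+L1 (α=2/3) → [424/3, 236/3, 356/3]
+L2 (α=1/2) → [557/3, 995/6, 247/3]
= [186, 166, 82]

(2,1) stack=L1,L2; from [0,0,0]:
after L1 α=7/8: [483/4, 847/8, 1477/8]
after L2 α=4/5: [4179/20, 419/8, 9157/40]
= [209, 52, 229]

at x=0,y=0 over L1,L2,L3:
after L1 α=4/5: [884/5, 304/5, 12]
after L2 α=1/2: [527/5, 462/5, 121/2]
after L3 α=2/3: [1087/15, 484/5, 905/6]
→ [72, 97, 151]

query (2,0) [L1,L2,L3] — begin 0,0,0
+L1 (α=1/2) → [195/2, 119/2, 103]
+L2 (α=4/7) → [785/14, 1125/14, 1329/7]
+L3 (α=1/3) → [558/7, 1153/21, 1124/7]
→ [80, 55, 161]


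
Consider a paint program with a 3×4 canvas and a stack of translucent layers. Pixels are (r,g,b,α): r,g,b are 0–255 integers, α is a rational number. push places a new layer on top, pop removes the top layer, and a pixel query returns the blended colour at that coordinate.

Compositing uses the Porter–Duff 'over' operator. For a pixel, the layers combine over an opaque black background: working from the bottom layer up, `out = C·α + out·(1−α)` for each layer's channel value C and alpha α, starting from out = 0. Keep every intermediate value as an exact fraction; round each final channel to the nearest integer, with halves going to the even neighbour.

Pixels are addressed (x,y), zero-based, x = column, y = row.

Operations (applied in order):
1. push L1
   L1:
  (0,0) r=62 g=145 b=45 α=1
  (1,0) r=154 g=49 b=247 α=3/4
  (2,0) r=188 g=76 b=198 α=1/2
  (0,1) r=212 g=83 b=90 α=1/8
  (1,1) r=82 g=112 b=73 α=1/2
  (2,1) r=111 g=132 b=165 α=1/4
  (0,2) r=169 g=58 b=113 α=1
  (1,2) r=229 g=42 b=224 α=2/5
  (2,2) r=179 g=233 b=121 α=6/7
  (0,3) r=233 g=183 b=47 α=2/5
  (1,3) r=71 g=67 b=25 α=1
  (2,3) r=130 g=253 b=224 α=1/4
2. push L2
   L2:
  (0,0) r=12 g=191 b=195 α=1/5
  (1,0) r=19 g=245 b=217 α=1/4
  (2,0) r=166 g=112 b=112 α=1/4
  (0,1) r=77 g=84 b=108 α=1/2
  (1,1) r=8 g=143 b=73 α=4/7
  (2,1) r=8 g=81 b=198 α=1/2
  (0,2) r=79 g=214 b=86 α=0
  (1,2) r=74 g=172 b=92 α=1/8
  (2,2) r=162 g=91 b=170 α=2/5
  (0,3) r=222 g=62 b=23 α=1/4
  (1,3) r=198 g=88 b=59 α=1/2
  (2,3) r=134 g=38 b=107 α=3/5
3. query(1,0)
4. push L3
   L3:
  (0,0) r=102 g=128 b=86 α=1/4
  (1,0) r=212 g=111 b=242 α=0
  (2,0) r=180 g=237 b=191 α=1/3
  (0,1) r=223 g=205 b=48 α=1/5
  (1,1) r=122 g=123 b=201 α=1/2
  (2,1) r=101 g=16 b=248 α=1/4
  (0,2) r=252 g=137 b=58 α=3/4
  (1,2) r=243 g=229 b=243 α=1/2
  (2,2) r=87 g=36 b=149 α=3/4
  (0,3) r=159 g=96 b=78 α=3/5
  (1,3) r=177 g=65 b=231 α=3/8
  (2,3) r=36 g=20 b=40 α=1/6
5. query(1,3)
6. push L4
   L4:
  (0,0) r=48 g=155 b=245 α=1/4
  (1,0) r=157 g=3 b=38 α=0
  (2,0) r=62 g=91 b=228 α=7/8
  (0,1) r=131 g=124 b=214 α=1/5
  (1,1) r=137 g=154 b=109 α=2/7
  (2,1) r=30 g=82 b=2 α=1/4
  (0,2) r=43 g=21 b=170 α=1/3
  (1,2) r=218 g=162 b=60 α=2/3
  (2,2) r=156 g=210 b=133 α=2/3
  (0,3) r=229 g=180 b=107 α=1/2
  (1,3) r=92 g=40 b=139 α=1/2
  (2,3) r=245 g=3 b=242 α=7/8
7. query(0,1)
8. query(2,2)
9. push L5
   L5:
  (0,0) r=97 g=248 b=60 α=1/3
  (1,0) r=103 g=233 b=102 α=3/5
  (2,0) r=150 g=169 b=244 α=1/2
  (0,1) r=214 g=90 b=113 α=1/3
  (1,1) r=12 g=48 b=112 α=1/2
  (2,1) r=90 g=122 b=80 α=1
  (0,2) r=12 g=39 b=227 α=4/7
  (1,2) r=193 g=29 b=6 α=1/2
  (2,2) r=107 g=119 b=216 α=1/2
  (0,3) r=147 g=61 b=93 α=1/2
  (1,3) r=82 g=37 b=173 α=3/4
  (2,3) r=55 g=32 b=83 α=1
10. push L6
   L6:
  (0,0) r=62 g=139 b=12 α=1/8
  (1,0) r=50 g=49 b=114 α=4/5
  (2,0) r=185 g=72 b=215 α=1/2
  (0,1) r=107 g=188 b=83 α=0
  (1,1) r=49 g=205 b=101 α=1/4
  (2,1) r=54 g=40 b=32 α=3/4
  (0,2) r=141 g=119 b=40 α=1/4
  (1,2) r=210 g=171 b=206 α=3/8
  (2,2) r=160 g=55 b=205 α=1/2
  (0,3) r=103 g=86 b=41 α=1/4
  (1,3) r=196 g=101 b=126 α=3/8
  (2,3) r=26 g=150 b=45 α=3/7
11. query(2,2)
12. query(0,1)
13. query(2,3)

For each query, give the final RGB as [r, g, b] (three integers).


query (1,0) [L1,L2] — begin 0,0,0
+L1 (α=3/4) → [231/2, 147/4, 741/4]
+L2 (α=1/4) → [731/8, 1421/16, 3091/16]
rounded: [91, 89, 193]

at x=1,y=3 over L1,L2,L3:
after L1 α=1: [71, 67, 25]
after L2 α=1/2: [269/2, 155/2, 42]
after L3 α=3/8: [2407/16, 1165/16, 903/8]
rounded: [150, 73, 113]

(0,1) stack=L1,L2,L3,L4; from [0,0,0]:
L1 α=1/8: [53/2, 83/8, 45/4]
L2 α=1/2: [207/4, 755/16, 477/8]
L3 α=1/5: [86, 315/4, 573/10]
L4 α=1/5: [95, 439/5, 2216/25]
rounded: [95, 88, 89]

(2,2) stack=L1,L2,L3,L4; from [0,0,0]:
L1 α=6/7: [1074/7, 1398/7, 726/7]
L2 α=2/5: [1098/7, 5468/35, 4558/35]
L3 α=3/4: [2925/28, 2312/35, 20203/140]
L4 α=2/3: [3887/28, 17012/105, 57443/420]
= [139, 162, 137]

query (2,2) [L1,L2,L3,L4,L5,L6] — begin 0,0,0
after L1 α=6/7: [1074/7, 1398/7, 726/7]
after L2 α=2/5: [1098/7, 5468/35, 4558/35]
after L3 α=3/4: [2925/28, 2312/35, 20203/140]
after L4 α=2/3: [3887/28, 17012/105, 57443/420]
after L5 α=1/2: [6883/56, 29507/210, 148163/840]
after L6 α=1/2: [15843/112, 41057/420, 320363/1680]
= [141, 98, 191]

query (0,1) [L1,L2,L3,L4,L5,L6] — begin 0,0,0
L1 α=1/8: [53/2, 83/8, 45/4]
L2 α=1/2: [207/4, 755/16, 477/8]
L3 α=1/5: [86, 315/4, 573/10]
L4 α=1/5: [95, 439/5, 2216/25]
L5 α=1/3: [404/3, 1328/15, 2419/25]
L6 α=0: [404/3, 1328/15, 2419/25]
= [135, 89, 97]

at x=2,y=3 over L1,L2,L3,L4,L5,L6:
L1 α=1/4: [65/2, 253/4, 56]
L2 α=3/5: [467/5, 481/10, 433/5]
L3 α=1/6: [503/6, 521/12, 473/6]
L4 α=7/8: [10793/48, 773/96, 10637/48]
L5 α=1: [55, 32, 83]
L6 α=3/7: [298/7, 578/7, 467/7]
= [43, 83, 67]
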